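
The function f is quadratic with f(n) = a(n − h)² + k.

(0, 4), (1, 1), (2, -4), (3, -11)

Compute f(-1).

First differences -3, -5, -7; second difference -2 = 2a, so a = -1.
Expanding, the n-coefficient is −2ah = 2h; matching it to the data gives h = -1, and then k = 5.
So f(n) = -1(n + 1)² + 5.
f(-1) = -1·0² + 5 = 5.

5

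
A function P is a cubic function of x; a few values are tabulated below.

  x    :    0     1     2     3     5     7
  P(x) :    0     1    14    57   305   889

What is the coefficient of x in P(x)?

Write P(x) = ax³ + bx² + cx + d; the 6 given values yield a linear system in the 4 coefficients.
Solving, P(x) = 3x³ - 3x² + x.
The coefficient of x is 1.

1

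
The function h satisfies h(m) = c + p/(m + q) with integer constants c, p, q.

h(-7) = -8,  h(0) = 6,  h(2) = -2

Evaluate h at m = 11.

-5

(h(m) − c)(m + q) = p for each data point; the three points give a linear system in c and q, then p follows.
Solving: c = -6, q = 1, p = 12, so h(m) = -6 + 12/(m + 1).
Then h(11) = -6 + 12/12 = -5.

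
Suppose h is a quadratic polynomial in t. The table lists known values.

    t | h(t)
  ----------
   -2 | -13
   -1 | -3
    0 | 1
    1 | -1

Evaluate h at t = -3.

Write h(t) = at² + bt + c; the 4 given values yield a linear system in the 3 coefficients.
Solving, h(t) = -3t² + t + 1.
Then h(-3) = -29.

-29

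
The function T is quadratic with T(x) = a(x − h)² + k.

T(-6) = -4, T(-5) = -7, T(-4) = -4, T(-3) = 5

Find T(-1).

41

First differences -3, 3, 9; second difference 6 = 2a, so a = 3.
Expanding, the x-coefficient is −2ah = -6h; matching it to the data gives h = -5, and then k = -7.
So T(x) = 3(x + 5)² − 7.
T(-1) = 3·4² − 7 = 41.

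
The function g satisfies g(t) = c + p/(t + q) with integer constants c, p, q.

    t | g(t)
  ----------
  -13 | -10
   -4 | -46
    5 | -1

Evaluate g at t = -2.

(g(t) − c)(t + q) = p for each data point; the three points give a linear system in c and q, then p follows.
Solving: c = -6, q = 3, p = 40, so g(t) = -6 + 40/(t + 3).
Then g(-2) = -6 + 40/1 = 34.

34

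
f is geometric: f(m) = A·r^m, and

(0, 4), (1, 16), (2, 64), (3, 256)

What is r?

Consecutive ratio: 16/4 = 4, and 64/16 = 4, so r = 4.
Then A·4^0 = 4 gives A = 4, and f(m) = 4·4^m.

4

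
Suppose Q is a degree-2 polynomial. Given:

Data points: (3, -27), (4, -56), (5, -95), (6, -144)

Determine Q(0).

First differences: -29, -39, -49. Second differences: -10, -10.
Level-2 differences are constant, so Q has degree 2.
Fitting a degree-2 polynomial gives Q(k) = -5k² + 6k.
Then Q(0) = 0.

0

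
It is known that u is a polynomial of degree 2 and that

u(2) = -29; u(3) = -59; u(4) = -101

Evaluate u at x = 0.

-5

Write u(x) = ax² + bx + c; the 3 given values yield a linear system in the 3 coefficients.
Solving, u(x) = -6x² - 5.
Then u(0) = -5.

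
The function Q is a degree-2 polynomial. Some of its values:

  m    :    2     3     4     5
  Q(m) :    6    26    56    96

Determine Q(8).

276

First differences: 20, 30, 40. Second differences: 10, 10.
Level-2 differences are constant, so Q has degree 2.
Fitting a degree-2 polynomial gives Q(m) = 5m² - 5m - 4.
Then Q(8) = 276.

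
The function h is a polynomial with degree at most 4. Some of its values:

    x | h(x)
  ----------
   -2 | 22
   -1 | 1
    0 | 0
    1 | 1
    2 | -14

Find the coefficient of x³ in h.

-3

First differences: -21, -1, 1, -15. Second differences: 20, 2, -16. Third differences: -18, -18.
Level-3 differences are constant, so h has degree 3.
Fitting a degree-3 polynomial gives h(x) = -3x³ + x² + 3x.
The coefficient of x³ is -3.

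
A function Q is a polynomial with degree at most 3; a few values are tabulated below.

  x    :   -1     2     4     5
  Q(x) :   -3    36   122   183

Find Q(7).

341

Write Q(x) = ax³ + bx² + cx + d; the 4 given values yield a linear system in the 4 coefficients.
Solving, the leading coefficient vanishes, and Q(x) = 6x² + 7x - 2.
Then Q(7) = 341.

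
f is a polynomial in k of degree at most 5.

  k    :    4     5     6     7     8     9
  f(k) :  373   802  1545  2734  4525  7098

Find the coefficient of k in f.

First differences: 429, 743, 1189, 1791, 2573. Second differences: 314, 446, 602, 782. Third differences: 132, 156, 180. Fourth differences: 24, 24.
Level-4 differences are constant, so f has degree 4.
Fitting a degree-4 polynomial gives f(k) = k^4 + 6k² + 6k - 3.
The coefficient of k is 6.

6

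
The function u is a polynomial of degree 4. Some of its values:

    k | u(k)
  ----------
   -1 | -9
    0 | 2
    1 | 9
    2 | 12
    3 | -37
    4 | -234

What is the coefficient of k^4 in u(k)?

-2

First differences: 11, 7, 3, -49, -197. Second differences: -4, -4, -52, -148. Third differences: 0, -48, -96. Fourth differences: -48, -48.
Level-4 differences are constant, so u has degree 4.
Fitting a degree-4 polynomial gives u(k) = -2k^4 + 4k³ + 5k + 2.
The coefficient of k^4 is -2.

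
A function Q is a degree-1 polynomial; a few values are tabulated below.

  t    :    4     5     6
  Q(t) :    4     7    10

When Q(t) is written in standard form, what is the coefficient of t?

3

First differences: 3, 3.
Level-1 differences are constant, so Q has degree 1.
Fitting a degree-1 polynomial gives Q(t) = 3t - 8.
The coefficient of t is 3.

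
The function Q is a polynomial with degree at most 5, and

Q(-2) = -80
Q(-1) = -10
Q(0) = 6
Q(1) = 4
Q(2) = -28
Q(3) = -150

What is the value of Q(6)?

-2376

First differences: 70, 16, -2, -32, -122. Second differences: -54, -18, -30, -90. Third differences: 36, -12, -60. Fourth differences: -48, -48.
Level-4 differences are constant, so Q has degree 4.
Fitting a degree-4 polynomial gives Q(n) = -2n^4 + 2n³ - 7n² + 5n + 6.
Then Q(6) = -2376.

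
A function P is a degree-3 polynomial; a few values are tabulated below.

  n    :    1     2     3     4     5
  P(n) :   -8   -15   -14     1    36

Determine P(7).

Write P(n) = an³ + bn² + cn + d; the 5 given values yield a linear system in the 4 coefficients.
Solving, P(n) = n³ - 2n² - 8n + 1.
Then P(7) = 190.

190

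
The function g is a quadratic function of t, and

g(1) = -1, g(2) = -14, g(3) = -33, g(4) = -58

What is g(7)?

First differences: -13, -19, -25. Second differences: -6, -6.
Level-2 differences are constant, so g has degree 2.
Fitting a degree-2 polynomial gives g(t) = -3t² - 4t + 6.
Then g(7) = -169.

-169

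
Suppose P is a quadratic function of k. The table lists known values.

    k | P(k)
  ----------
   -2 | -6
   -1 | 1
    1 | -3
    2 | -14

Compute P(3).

Write P(k) = ak² + bk + c; the 4 given values yield a linear system in the 3 coefficients.
Solving, P(k) = -3k² - 2k + 2.
Then P(3) = -31.

-31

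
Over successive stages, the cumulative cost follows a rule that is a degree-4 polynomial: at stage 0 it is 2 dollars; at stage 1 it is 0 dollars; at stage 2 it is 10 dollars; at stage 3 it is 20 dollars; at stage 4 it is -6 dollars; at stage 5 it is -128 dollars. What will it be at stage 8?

-2030

Write the value at t as s(t).
First differences: -2, 10, 10, -26, -122. Second differences: 12, 0, -36, -96. Third differences: -12, -36, -60. Fourth differences: -24, -24.
Level-4 differences are constant, so s has degree 4.
Fitting a degree-4 polynomial gives s(t) = -t^4 + 4t³ + t² - 6t + 2.
Then s(8) = -2030.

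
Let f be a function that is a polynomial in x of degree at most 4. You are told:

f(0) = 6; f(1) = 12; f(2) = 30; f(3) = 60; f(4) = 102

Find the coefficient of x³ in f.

First differences: 6, 18, 30, 42. Second differences: 12, 12, 12.
Level-2 differences are constant, so f has degree 2.
Fitting a degree-2 polynomial gives f(x) = 6x² + 6.
The coefficient of x³ is 0.

0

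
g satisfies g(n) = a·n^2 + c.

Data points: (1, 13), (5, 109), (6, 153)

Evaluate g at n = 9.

333

From g(1) = 13 and g(5) = 109: 1a + c = 13 and 25a + c = 109.
Subtracting: 24a = 96, so a = 4; then c = 13 − 4·1 = 9.
So g(n) = 4n² + 9, and g(9) = 333.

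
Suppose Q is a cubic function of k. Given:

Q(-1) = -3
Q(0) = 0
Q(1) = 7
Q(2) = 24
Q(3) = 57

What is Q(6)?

Write Q(k) = ak³ + bk² + ck + d; the 5 given values yield a linear system in the 4 coefficients.
Solving, Q(k) = k³ + 2k² + 4k.
Then Q(6) = 312.

312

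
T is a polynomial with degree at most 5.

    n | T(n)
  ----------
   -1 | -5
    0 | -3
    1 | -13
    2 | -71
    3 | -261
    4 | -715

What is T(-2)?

-31

First differences: 2, -10, -58, -190, -454. Second differences: -12, -48, -132, -264. Third differences: -36, -84, -132. Fourth differences: -48, -48.
Level-4 differences are constant, so T has degree 4.
Fitting a degree-4 polynomial gives T(n) = -2n^4 - 2n³ - 4n² - 2n - 3.
Then T(-2) = -31.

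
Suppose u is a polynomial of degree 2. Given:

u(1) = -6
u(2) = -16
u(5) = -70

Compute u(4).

-48

Write u(n) = an² + bn + c; the 3 given values yield a linear system in the 3 coefficients.
Solving, u(n) = -2n² - 4n.
Then u(4) = -48.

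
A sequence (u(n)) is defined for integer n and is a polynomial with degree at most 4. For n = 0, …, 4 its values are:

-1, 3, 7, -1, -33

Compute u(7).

-393

Write u(n) = an^4 + bn³ + cn² + dn + e; the 5 given values yield a linear system in the 5 coefficients.
Solving, the leading coefficient vanishes, and u(n) = -2n³ + 6n² - 1.
Then u(7) = -393.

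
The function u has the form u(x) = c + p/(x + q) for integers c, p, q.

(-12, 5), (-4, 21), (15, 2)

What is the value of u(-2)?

-15

(u(x) − c)(x + q) = p for each data point; the three points give a linear system in c and q, then p follows.
Solving: c = 3, q = 3, p = -18, so u(x) = 3 − 18/(x + 3).
Then u(-2) = 3 − 18/1 = -15.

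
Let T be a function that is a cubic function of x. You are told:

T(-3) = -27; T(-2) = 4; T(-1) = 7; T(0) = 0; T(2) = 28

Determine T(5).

Write T(x) = ax³ + bx² + cx + d; the 5 given values yield a linear system in the 4 coefficients.
Solving, T(x) = 3x³ + 4x² - 6x.
Then T(5) = 445.

445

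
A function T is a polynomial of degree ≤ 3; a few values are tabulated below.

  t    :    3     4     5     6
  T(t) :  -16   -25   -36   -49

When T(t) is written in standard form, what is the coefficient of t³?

0

Write T(t) = at³ + bt² + ct + d; the 4 given values yield a linear system in the 4 coefficients.
Solving, the leading coefficient vanishes, and T(t) = -t² - 2t - 1.
The coefficient of t³ is 0.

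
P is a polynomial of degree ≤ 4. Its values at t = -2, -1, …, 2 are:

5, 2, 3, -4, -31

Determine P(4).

First differences: -3, 1, -7, -27. Second differences: 4, -8, -20. Third differences: -12, -12.
Level-3 differences are constant, so P has degree 3.
Fitting a degree-3 polynomial gives P(t) = -2t³ - 4t² - t + 3.
Then P(4) = -193.

-193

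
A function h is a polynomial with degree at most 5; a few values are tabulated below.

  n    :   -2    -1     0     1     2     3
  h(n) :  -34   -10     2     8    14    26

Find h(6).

158

Write h(n) = an^5 + bn^4 + cn³ + dn² + en + p; the 6 given values yield a linear system in the 6 coefficients.
Solving, the top 2 coefficients vanish, and h(n) = n³ - 3n² + 8n + 2.
Then h(6) = 158.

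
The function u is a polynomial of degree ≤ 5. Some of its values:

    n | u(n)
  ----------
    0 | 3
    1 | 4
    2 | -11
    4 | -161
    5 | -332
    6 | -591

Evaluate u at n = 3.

Write u(n) = an^5 + bn^4 + cn³ + dn² + en + p; the 6 given values yield a linear system in the 6 coefficients.
Solving, the top 2 coefficients vanish, and u(n) = -3n³ + n² + 3n + 3.
Then u(3) = -60.

-60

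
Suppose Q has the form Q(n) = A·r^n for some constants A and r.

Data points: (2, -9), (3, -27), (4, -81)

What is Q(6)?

-729

Consecutive ratio: -27/(-9) = 3, and -81/(-27) = 3, so r = 3.
Then A·3^2 = -9 gives A = -1, and Q(n) = -1·3^n.
Q(6) = -1·3^6 = -729.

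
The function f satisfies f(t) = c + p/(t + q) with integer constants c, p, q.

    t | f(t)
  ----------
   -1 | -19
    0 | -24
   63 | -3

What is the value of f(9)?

6

(f(t) − c)(t + q) = p for each data point; the three points give a linear system in c and q, then p follows.
Solving: c = -4, q = -3, p = 60, so f(t) = -4 + 60/(t − 3).
Then f(9) = -4 + 60/6 = 6.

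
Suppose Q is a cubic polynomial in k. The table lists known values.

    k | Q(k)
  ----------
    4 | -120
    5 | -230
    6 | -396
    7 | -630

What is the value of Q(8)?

Write Q(k) = ak³ + bk² + ck + d; the 4 given values yield a linear system in the 4 coefficients.
Solving, Q(k) = -2k³ + 2k² - 6k.
Then Q(8) = -944.

-944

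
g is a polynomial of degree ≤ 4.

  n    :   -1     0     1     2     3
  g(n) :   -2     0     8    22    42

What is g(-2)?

2

Write g(n) = an^4 + bn³ + cn² + dn + e; the 5 given values yield a linear system in the 5 coefficients.
Solving, the top 2 coefficients vanish, and g(n) = 3n² + 5n.
Then g(-2) = 2.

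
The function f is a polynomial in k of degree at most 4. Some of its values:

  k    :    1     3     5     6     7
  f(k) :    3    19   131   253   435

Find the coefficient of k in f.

Write f(k) = ak^4 + bk³ + ck² + dk + e; the 5 given values yield a linear system in the 5 coefficients.
Solving, the leading coefficient vanishes, and f(k) = 2k³ - 6k² + 6k + 1.
The coefficient of k is 6.

6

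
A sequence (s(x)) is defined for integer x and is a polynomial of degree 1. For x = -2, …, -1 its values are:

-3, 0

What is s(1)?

Write s(x) = ax + b; the 2 given values yield a linear system in the 2 coefficients.
Solving, s(x) = 3x + 3.
Then s(1) = 6.

6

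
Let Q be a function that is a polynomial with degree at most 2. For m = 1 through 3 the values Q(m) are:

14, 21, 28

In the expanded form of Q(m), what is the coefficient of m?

7

First differences: 7, 7.
Level-1 differences are constant, so Q has degree 1.
Fitting a degree-1 polynomial gives Q(m) = 7m + 7.
The coefficient of m is 7.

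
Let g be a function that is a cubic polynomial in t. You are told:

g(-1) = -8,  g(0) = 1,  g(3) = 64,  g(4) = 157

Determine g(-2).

Write g(t) = at³ + bt² + ct + d; the 4 given values yield a linear system in the 4 coefficients.
Solving, g(t) = 3t³ - 3t² + 3t + 1.
Then g(-2) = -41.

-41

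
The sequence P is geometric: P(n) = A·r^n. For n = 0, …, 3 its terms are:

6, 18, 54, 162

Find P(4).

486

Consecutive ratio: 18/6 = 3, and 54/18 = 3, so r = 3.
Then A·3^0 = 6 gives A = 6, and P(n) = 6·3^n.
P(4) = 6·3^4 = 486.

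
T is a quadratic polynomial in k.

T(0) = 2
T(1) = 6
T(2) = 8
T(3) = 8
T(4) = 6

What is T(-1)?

-4

Write T(k) = ak² + bk + c; the 5 given values yield a linear system in the 3 coefficients.
Solving, T(k) = -k² + 5k + 2.
Then T(-1) = -4.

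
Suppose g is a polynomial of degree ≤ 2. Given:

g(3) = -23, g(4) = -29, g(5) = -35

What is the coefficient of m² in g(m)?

0

First differences: -6, -6.
Level-1 differences are constant, so g has degree 1.
Fitting a degree-1 polynomial gives g(m) = -6m - 5.
The coefficient of m² is 0.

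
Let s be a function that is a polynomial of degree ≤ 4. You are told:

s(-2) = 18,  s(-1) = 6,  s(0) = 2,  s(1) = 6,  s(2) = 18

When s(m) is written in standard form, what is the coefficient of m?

0

First differences: -12, -4, 4, 12. Second differences: 8, 8, 8.
Level-2 differences are constant, so s has degree 2.
Fitting a degree-2 polynomial gives s(m) = 4m² + 2.
The coefficient of m is 0.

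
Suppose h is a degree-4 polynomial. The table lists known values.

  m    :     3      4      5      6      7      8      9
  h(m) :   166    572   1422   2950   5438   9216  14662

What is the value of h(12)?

First differences: 406, 850, 1528, 2488, 3778, 5446. Second differences: 444, 678, 960, 1290, 1668. Third differences: 234, 282, 330, 378. Fourth differences: 48, 48, 48.
Level-4 differences are constant, so h has degree 4.
Fitting a degree-4 polynomial gives h(m) = 2m^4 + 3m³ - 8m² + m - 8.
Then h(12) = 45508.

45508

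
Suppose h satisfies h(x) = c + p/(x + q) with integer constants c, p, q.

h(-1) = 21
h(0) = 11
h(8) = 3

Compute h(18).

(h(x) − c)(x + q) = p for each data point; the three points give a linear system in c and q, then p follows.
Solving: c = 1, q = 2, p = 20, so h(x) = 1 + 20/(x + 2).
Then h(18) = 1 + 20/20 = 2.

2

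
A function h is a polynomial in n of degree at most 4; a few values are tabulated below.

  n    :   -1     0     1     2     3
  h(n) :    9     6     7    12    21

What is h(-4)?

42

First differences: -3, 1, 5, 9. Second differences: 4, 4, 4.
Level-2 differences are constant, so h has degree 2.
Fitting a degree-2 polynomial gives h(n) = 2n² - n + 6.
Then h(-4) = 42.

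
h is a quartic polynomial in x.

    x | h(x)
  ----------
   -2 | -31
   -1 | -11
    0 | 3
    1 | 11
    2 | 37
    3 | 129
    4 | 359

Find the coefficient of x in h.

9

First differences: 20, 14, 8, 26, 92, 230. Second differences: -6, -6, 18, 66, 138. Third differences: 0, 24, 48, 72. Fourth differences: 24, 24, 24.
Level-4 differences are constant, so h has degree 4.
Fitting a degree-4 polynomial gives h(x) = x^4 + 2x³ - 4x² + 9x + 3.
The coefficient of x is 9.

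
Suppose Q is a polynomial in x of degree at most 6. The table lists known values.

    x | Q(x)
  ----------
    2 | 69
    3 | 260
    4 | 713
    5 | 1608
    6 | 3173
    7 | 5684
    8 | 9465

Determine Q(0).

First differences: 191, 453, 895, 1565, 2511, 3781. Second differences: 262, 442, 670, 946, 1270. Third differences: 180, 228, 276, 324. Fourth differences: 48, 48, 48.
Level-4 differences are constant, so Q has degree 4.
Fitting a degree-4 polynomial gives Q(x) = 2x^4 + 2x³ + 3x² + 8x - 7.
Then Q(0) = -7.

-7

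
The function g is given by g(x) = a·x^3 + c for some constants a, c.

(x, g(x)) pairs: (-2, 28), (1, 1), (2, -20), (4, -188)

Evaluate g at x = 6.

-644

From g(-2) = 28 and g(1) = 1: -8a + c = 28 and 1a + c = 1.
Subtracting: 9a = -27, so a = -3; then c = 28 − (-3)·(-8) = 4.
So g(x) = -3x³ + 4, and g(6) = -644.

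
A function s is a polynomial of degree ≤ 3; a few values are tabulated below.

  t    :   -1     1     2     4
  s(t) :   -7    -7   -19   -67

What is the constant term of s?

-3

Write s(t) = at³ + bt² + ct + d; the 4 given values yield a linear system in the 4 coefficients.
Solving, the leading coefficient vanishes, and s(t) = -4t² - 3.
The constant term is s(0) = -3.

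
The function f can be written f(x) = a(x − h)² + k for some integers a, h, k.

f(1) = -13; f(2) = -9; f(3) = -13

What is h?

2

First differences 4, -4; second difference -8 = 2a, so a = -4.
Expanding, the x-coefficient is −2ah = 8h; matching it to the data gives h = 2, and then k = -9.
So f(x) = -4(x − 2)² − 9.
Hence h = 2.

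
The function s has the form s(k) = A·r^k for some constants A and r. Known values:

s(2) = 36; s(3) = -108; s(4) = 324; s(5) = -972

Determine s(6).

Consecutive ratio: -108/36 = -3, and 324/(-108) = -3, so r = -3.
Then A·(-3)^2 = 36 gives A = 4, and s(k) = 4·(-3)^k.
s(6) = 4·(-3)^6 = 2916.

2916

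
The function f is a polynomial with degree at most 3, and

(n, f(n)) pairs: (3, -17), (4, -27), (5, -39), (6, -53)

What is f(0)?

1

First differences: -10, -12, -14. Second differences: -2, -2.
Level-2 differences are constant, so f has degree 2.
Fitting a degree-2 polynomial gives f(n) = -n² - 3n + 1.
The constant term is f(0) = 1.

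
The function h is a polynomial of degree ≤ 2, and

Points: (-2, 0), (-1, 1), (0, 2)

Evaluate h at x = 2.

First differences: 1, 1.
Level-1 differences are constant, so h has degree 1.
Fitting a degree-1 polynomial gives h(x) = x + 2.
Then h(2) = 4.

4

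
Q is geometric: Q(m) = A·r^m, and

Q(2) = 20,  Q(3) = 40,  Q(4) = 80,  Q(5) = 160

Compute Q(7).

Consecutive ratio: 40/20 = 2, and 80/40 = 2, so r = 2.
Then A·2^2 = 20 gives A = 5, and Q(m) = 5·2^m.
Q(7) = 5·2^7 = 640.

640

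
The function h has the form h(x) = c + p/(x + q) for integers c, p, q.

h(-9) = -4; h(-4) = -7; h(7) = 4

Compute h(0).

(h(x) − c)(x + q) = p for each data point; the three points give a linear system in c and q, then p follows.
Solving: c = -1, q = -1, p = 30, so h(x) = -1 + 30/(x − 1).
Then h(0) = -1 + 30/(-1) = -31.

-31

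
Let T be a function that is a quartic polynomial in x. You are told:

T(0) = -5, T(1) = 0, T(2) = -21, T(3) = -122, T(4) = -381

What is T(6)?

-1805

Write T(x) = ax^4 + bx³ + cx² + dx + e; the 5 given values yield a linear system in the 5 coefficients.
Solving, T(x) = -x^4 - 3x³ + 3x² + 6x - 5.
Then T(6) = -1805.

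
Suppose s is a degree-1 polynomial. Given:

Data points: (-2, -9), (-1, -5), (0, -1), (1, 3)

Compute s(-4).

Write s(m) = am + b; the 4 given values yield a linear system in the 2 coefficients.
Solving, s(m) = 4m - 1.
Then s(-4) = -17.

-17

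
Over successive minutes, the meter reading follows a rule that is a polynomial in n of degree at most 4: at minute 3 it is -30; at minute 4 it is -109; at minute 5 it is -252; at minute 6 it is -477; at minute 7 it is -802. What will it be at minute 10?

-2557

Write the value at n as f(n).
Write f(n) = an^4 + bn³ + cn² + dn + e; the 5 given values yield a linear system in the 5 coefficients.
Solving, the leading coefficient vanishes, and f(n) = -3n³ + 4n² + 4n + 3.
Then f(10) = -2557.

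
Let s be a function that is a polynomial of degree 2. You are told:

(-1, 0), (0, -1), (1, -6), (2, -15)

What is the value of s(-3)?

-10

First differences: -1, -5, -9. Second differences: -4, -4.
Level-2 differences are constant, so s has degree 2.
Fitting a degree-2 polynomial gives s(x) = -2x² - 3x - 1.
Then s(-3) = -10.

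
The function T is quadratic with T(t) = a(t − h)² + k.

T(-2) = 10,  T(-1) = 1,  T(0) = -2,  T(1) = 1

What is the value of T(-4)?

46

First differences -9, -3, 3; second difference 6 = 2a, so a = 3.
Expanding, the t-coefficient is −2ah = -6h; matching it to the data gives h = 0, and then k = -2.
So T(t) = 3(t + 0)² − 2.
T(-4) = 3·(-4)² − 2 = 46.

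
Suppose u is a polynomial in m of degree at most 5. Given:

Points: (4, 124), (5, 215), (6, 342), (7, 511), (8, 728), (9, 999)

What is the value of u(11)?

1727

First differences: 91, 127, 169, 217, 271. Second differences: 36, 42, 48, 54. Third differences: 6, 6, 6.
Level-3 differences are constant, so u has degree 3.
Fitting a degree-3 polynomial gives u(m) = m³ + 3m² + 3m.
Then u(11) = 1727.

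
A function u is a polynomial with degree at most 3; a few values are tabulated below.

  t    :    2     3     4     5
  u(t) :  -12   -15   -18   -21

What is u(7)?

-27

First differences: -3, -3, -3.
Level-1 differences are constant, so u has degree 1.
Fitting a degree-1 polynomial gives u(t) = -3t - 6.
Then u(7) = -27.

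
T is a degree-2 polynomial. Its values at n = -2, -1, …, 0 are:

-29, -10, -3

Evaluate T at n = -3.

-60

Write T(n) = an² + bn + c; the 3 given values yield a linear system in the 3 coefficients.
Solving, T(n) = -6n² + n - 3.
Then T(-3) = -60.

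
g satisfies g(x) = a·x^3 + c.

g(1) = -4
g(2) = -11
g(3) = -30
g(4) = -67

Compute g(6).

From g(1) = -4 and g(2) = -11: 1a + c = -4 and 8a + c = -11.
Subtracting: 7a = -7, so a = -1; then c = -4 − (-1)·1 = -3.
So g(x) = -1x³ − 3, and g(6) = -219.

-219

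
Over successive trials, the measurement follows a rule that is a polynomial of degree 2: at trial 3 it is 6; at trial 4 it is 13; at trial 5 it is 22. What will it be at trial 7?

46

Write the value at m as h(m).
Write h(m) = am² + bm + c; the 3 given values yield a linear system in the 3 coefficients.
Solving, h(m) = m² - 3.
Then h(7) = 46.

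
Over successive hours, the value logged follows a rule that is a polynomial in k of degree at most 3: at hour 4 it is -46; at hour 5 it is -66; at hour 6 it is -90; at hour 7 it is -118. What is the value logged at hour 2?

-18

Write the value at k as P(k).
First differences: -20, -24, -28. Second differences: -4, -4.
Level-2 differences are constant, so P has degree 2.
Fitting a degree-2 polynomial gives P(k) = -2k² - 2k - 6.
Then P(2) = -18.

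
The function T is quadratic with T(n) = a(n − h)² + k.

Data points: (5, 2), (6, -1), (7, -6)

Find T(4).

First differences -3, -5; second difference -2 = 2a, so a = -1.
Expanding, the n-coefficient is −2ah = 2h; matching it to the data gives h = 4, and then k = 3.
So T(n) = -1(n − 4)² + 3.
T(4) = -1·0² + 3 = 3.

3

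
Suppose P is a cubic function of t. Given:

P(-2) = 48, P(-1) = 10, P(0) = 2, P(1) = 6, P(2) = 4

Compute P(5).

-218

First differences: -38, -8, 4, -2. Second differences: 30, 12, -6. Third differences: -18, -18.
Level-3 differences are constant, so P has degree 3.
Fitting a degree-3 polynomial gives P(t) = -3t³ + 6t² + t + 2.
Then P(5) = -218.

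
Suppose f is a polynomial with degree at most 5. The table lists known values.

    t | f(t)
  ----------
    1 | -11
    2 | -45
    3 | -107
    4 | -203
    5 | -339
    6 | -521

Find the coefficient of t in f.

-3

Write f(t) = at^5 + bt^4 + ct³ + dt² + et + p; the 6 given values yield a linear system in the 6 coefficients.
Solving, the top 2 coefficients vanish, and f(t) = -t³ - 8t² - 3t + 1.
The coefficient of t is -3.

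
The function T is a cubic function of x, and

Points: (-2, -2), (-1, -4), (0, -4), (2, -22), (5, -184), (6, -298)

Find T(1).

-8

Write T(x) = ax³ + bx² + cx + d; the 6 given values yield a linear system in the 4 coefficients.
Solving, T(x) = -x³ - 2x² - x - 4.
Then T(1) = -8.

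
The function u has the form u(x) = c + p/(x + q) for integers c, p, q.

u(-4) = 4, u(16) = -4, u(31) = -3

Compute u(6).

(u(x) − c)(x + q) = p for each data point; the three points give a linear system in c and q, then p follows.
Solving: c = -2, q = -1, p = -30, so u(x) = -2 − 30/(x − 1).
Then u(6) = -2 − 30/5 = -8.

-8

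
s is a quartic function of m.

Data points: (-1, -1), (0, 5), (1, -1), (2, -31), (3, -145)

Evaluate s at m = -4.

Write s(m) = am^4 + bm³ + cm² + dm + e; the 5 given values yield a linear system in the 5 coefficients.
Solving, s(m) = -2m^4 + 2m³ - 4m² - 2m + 5.
Then s(-4) = -691.

-691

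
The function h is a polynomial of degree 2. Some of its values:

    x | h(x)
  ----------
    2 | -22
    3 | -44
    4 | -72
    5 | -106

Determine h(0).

First differences: -22, -28, -34. Second differences: -6, -6.
Level-2 differences are constant, so h has degree 2.
Fitting a degree-2 polynomial gives h(x) = -3x² - 7x + 4.
Then h(0) = 4.

4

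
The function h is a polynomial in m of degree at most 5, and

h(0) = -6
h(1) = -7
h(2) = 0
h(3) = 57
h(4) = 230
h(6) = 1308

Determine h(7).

Write h(m) = am^5 + bm^4 + cm³ + dm² + em + p; the 6 given values yield a linear system in the 6 coefficients.
Solving, the leading coefficient vanishes, and h(m) = m^4 + m³ - 6m² + 3m - 6.
Then h(7) = 2465.

2465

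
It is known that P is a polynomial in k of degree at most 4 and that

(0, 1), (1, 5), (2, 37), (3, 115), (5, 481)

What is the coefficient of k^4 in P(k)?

0

Write P(k) = ak^4 + bk³ + ck² + dk + e; the 5 given values yield a linear system in the 5 coefficients.
Solving, the leading coefficient vanishes, and P(k) = 3k³ + 5k² - 4k + 1.
The coefficient of k^4 is 0.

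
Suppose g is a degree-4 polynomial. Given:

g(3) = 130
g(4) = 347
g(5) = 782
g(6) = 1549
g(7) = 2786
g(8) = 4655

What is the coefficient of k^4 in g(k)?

1

First differences: 217, 435, 767, 1237, 1869. Second differences: 218, 332, 470, 632. Third differences: 114, 138, 162. Fourth differences: 24, 24.
Level-4 differences are constant, so g has degree 4.
Fitting a degree-4 polynomial gives g(k) = k^4 + k³ + 5k + 7.
The coefficient of k^4 is 1.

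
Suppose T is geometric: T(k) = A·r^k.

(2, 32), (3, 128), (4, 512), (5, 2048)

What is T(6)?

8192

Consecutive ratio: 128/32 = 4, and 512/128 = 4, so r = 4.
Then A·4^2 = 32 gives A = 2, and T(k) = 2·4^k.
T(6) = 2·4^6 = 8192.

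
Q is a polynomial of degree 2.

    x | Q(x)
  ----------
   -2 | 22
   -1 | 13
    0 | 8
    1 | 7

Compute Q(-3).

35

First differences: -9, -5, -1. Second differences: 4, 4.
Level-2 differences are constant, so Q has degree 2.
Fitting a degree-2 polynomial gives Q(x) = 2x² - 3x + 8.
Then Q(-3) = 35.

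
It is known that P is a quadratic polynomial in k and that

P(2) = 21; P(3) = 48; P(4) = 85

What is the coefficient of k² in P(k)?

Write P(k) = ak² + bk + c; the 3 given values yield a linear system in the 3 coefficients.
Solving, P(k) = 5k² + 2k - 3.
The coefficient of k² is 5.

5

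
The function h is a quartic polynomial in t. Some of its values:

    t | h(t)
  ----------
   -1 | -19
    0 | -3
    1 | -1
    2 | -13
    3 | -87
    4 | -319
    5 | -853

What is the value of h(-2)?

-97

First differences: 16, 2, -12, -74, -232, -534. Second differences: -14, -14, -62, -158, -302. Third differences: 0, -48, -96, -144. Fourth differences: -48, -48, -48.
Level-4 differences are constant, so h has degree 4.
Fitting a degree-4 polynomial gives h(t) = -2t^4 + 4t³ - 5t² + 5t - 3.
Then h(-2) = -97.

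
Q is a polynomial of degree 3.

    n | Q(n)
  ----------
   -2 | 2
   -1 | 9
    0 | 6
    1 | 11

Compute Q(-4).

Write Q(n) = an³ + bn² + cn + d; the 4 given values yield a linear system in the 4 coefficients.
Solving, Q(n) = 3n³ + 4n² - 2n + 6.
Then Q(-4) = -114.

-114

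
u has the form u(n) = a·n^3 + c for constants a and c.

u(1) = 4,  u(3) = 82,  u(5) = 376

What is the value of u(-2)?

-23

From u(1) = 4 and u(3) = 82: 1a + c = 4 and 27a + c = 82.
Subtracting: 26a = 78, so a = 3; then c = 4 − 3·1 = 1.
So u(n) = 3n³ + 1, and u(-2) = -23.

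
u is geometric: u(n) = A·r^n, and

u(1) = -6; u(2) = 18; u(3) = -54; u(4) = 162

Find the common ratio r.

Consecutive ratio: 18/(-6) = -3, and -54/18 = -3, so r = -3.
Then A·(-3)^1 = -6 gives A = 2, and u(n) = 2·(-3)^n.

-3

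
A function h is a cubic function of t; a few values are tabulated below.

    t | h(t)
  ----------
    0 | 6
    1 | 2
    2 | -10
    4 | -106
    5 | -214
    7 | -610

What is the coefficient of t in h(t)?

-4

Write h(t) = at³ + bt² + ct + d; the 6 given values yield a linear system in the 4 coefficients.
Solving, h(t) = -2t³ + 2t² - 4t + 6.
The coefficient of t is -4.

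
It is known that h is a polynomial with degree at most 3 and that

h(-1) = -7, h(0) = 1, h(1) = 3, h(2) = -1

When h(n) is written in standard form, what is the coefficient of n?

Write h(n) = an³ + bn² + cn + d; the 4 given values yield a linear system in the 4 coefficients.
Solving, the leading coefficient vanishes, and h(n) = -3n² + 5n + 1.
The coefficient of n is 5.

5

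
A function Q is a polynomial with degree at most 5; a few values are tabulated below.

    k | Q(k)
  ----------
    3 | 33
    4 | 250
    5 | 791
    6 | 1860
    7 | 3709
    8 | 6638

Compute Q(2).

-16

Write Q(k) = ak^5 + bk^4 + ck³ + dk² + ek + p; the 6 given values yield a linear system in the 6 coefficients.
Solving, the leading coefficient vanishes, and Q(k) = 2k^4 - 2k³ - 8k² - 3k + 6.
Then Q(2) = -16.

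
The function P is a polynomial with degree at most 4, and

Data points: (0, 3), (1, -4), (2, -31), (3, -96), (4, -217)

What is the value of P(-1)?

8

First differences: -7, -27, -65, -121. Second differences: -20, -38, -56. Third differences: -18, -18.
Level-3 differences are constant, so P has degree 3.
Fitting a degree-3 polynomial gives P(m) = -3m³ - m² - 3m + 3.
Then P(-1) = 8.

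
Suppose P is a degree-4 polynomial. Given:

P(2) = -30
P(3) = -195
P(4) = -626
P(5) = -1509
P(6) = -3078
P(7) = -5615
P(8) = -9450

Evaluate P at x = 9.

-14961

First differences: -165, -431, -883, -1569, -2537, -3835. Second differences: -266, -452, -686, -968, -1298. Third differences: -186, -234, -282, -330. Fourth differences: -48, -48, -48.
Level-4 differences are constant, so P has degree 4.
Fitting a degree-4 polynomial gives P(x) = -2x^4 - 3x³ + 4x² + 2x + 6.
Then P(9) = -14961.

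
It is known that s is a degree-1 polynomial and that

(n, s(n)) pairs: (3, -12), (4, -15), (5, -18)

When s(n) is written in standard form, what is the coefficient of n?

First differences: -3, -3.
Level-1 differences are constant, so s has degree 1.
Fitting a degree-1 polynomial gives s(n) = -3n - 3.
The coefficient of n is -3.

-3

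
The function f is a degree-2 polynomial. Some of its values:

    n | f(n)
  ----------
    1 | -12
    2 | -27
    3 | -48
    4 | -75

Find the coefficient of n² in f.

-3

First differences: -15, -21, -27. Second differences: -6, -6.
Level-2 differences are constant, so f has degree 2.
Fitting a degree-2 polynomial gives f(n) = -3n² - 6n - 3.
The coefficient of n² is -3.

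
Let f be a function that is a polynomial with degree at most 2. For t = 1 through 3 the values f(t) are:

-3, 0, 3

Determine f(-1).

-9

First differences: 3, 3.
Level-1 differences are constant, so f has degree 1.
Fitting a degree-1 polynomial gives f(t) = 3t - 6.
Then f(-1) = -9.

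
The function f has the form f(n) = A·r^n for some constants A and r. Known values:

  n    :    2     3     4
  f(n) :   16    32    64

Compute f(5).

Consecutive ratio: 32/16 = 2, and 64/32 = 2, so r = 2.
Then A·2^2 = 16 gives A = 4, and f(n) = 4·2^n.
f(5) = 4·2^5 = 128.

128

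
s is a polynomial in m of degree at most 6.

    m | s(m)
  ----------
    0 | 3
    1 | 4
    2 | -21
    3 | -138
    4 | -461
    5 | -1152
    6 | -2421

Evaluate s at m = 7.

-4526

First differences: 1, -25, -117, -323, -691, -1269. Second differences: -26, -92, -206, -368, -578. Third differences: -66, -114, -162, -210. Fourth differences: -48, -48, -48.
Level-4 differences are constant, so s has degree 4.
Fitting a degree-4 polynomial gives s(m) = -2m^4 + m³ - 2m² + 4m + 3.
Then s(7) = -4526.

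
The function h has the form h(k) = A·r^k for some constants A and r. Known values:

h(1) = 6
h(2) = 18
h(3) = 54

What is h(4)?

162

Consecutive ratio: 18/6 = 3, and 54/18 = 3, so r = 3.
Then A·3^1 = 6 gives A = 2, and h(k) = 2·3^k.
h(4) = 2·3^4 = 162.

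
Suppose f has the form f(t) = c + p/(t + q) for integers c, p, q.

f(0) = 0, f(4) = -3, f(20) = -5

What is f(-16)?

(f(t) − c)(t + q) = p for each data point; the three points give a linear system in c and q, then p follows.
Solving: c = -6, q = 4, p = 24, so f(t) = -6 + 24/(t + 4).
Then f(-16) = -6 + 24/(-12) = -8.

-8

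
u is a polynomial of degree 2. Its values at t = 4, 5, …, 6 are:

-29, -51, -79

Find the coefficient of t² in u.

Write u(t) = at² + bt + c; the 3 given values yield a linear system in the 3 coefficients.
Solving, u(t) = -3t² + 5t - 1.
The coefficient of t² is -3.

-3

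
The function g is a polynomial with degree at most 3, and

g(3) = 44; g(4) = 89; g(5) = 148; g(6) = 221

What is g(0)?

First differences: 45, 59, 73. Second differences: 14, 14.
Level-2 differences are constant, so g has degree 2.
Fitting a degree-2 polynomial gives g(m) = 7m² - 4m - 7.
The constant term is g(0) = -7.

-7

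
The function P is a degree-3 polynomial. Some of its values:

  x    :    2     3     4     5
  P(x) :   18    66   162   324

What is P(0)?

-6

Write P(x) = ax³ + bx² + cx + d; the 4 given values yield a linear system in the 4 coefficients.
Solving, P(x) = 3x³ - 3x² + 6x - 6.
The constant term is P(0) = -6.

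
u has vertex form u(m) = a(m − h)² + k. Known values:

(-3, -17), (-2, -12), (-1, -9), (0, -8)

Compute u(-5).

-33

First differences 5, 3, 1; second difference -2 = 2a, so a = -1.
Expanding, the m-coefficient is −2ah = 2h; matching it to the data gives h = 0, and then k = -8.
So u(m) = -1(m + 0)² − 8.
u(-5) = -1·(-5)² − 8 = -33.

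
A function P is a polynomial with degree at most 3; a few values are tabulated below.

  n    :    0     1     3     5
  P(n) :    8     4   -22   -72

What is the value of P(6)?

-106

Write P(n) = an³ + bn² + cn + d; the 4 given values yield a linear system in the 4 coefficients.
Solving, the leading coefficient vanishes, and P(n) = -3n² - n + 8.
Then P(6) = -106.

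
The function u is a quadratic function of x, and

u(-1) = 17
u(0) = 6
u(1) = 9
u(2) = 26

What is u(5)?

161

First differences: -11, 3, 17. Second differences: 14, 14.
Level-2 differences are constant, so u has degree 2.
Fitting a degree-2 polynomial gives u(x) = 7x² - 4x + 6.
Then u(5) = 161.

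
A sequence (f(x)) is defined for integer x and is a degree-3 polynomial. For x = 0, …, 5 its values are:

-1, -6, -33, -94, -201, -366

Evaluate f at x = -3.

2

First differences: -5, -27, -61, -107, -165. Second differences: -22, -34, -46, -58. Third differences: -12, -12, -12.
Level-3 differences are constant, so f has degree 3.
Fitting a degree-3 polynomial gives f(x) = -2x³ - 5x² + 2x - 1.
Then f(-3) = 2.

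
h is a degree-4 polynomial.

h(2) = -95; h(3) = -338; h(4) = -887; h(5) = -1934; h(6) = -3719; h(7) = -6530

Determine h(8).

Write h(x) = ax^4 + bx³ + cx² + dx + e; the 6 given values yield a linear system in the 5 coefficients.
Solving, h(x) = -2x^4 - 4x³ - 7x² - 2x + 1.
Then h(8) = -10703.

-10703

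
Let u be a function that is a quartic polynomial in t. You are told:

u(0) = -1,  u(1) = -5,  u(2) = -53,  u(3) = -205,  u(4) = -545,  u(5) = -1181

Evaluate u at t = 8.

First differences: -4, -48, -152, -340, -636. Second differences: -44, -104, -188, -296. Third differences: -60, -84, -108. Fourth differences: -24, -24.
Level-4 differences are constant, so u has degree 4.
Fitting a degree-4 polynomial gives u(t) = -t^4 - 4t³ - 3t² + 4t - 1.
Then u(8) = -6305.

-6305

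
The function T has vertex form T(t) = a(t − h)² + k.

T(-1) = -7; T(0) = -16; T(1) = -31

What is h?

-2

First differences -9, -15; second difference -6 = 2a, so a = -3.
Expanding, the t-coefficient is −2ah = 6h; matching it to the data gives h = -2, and then k = -4.
So T(t) = -3(t + 2)² − 4.
Hence h = -2.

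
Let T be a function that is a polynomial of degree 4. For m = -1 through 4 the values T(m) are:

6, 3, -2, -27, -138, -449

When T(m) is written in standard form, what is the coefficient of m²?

1

First differences: -3, -5, -25, -111, -311. Second differences: -2, -20, -86, -200. Third differences: -18, -66, -114. Fourth differences: -48, -48.
Level-4 differences are constant, so T has degree 4.
Fitting a degree-4 polynomial gives T(m) = -2m^4 + m³ + m² - 5m + 3.
The coefficient of m² is 1.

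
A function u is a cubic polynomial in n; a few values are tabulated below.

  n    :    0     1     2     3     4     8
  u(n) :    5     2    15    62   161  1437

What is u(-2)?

-13

Write u(n) = an³ + bn² + cn + d; the 6 given values yield a linear system in the 4 coefficients.
Solving, u(n) = 3n³ - n² - 5n + 5.
Then u(-2) = -13.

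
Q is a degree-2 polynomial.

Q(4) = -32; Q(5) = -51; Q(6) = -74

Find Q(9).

Write Q(n) = an² + bn + c; the 3 given values yield a linear system in the 3 coefficients.
Solving, Q(n) = -2n² - n + 4.
Then Q(9) = -167.

-167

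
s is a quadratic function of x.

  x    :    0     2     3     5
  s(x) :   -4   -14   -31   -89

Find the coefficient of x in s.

Write s(x) = ax² + bx + c; the 4 given values yield a linear system in the 3 coefficients.
Solving, s(x) = -4x² + 3x - 4.
The coefficient of x is 3.

3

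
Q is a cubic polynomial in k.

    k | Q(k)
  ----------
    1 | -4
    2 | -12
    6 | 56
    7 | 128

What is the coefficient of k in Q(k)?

Write Q(k) = ak³ + bk² + ck + d; the 4 given values yield a linear system in the 4 coefficients.
Solving, Q(k) = k³ - 4k² - 3k + 2.
The coefficient of k is -3.

-3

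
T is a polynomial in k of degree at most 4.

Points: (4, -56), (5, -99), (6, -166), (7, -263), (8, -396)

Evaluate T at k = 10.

Write T(k) = ak^4 + bk³ + ck² + dk + e; the 5 given values yield a linear system in the 5 coefficients.
Solving, the leading coefficient vanishes, and T(k) = -k³ + 3k² - 9k - 4.
Then T(10) = -794.

-794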